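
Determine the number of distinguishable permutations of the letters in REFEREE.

105

Letter multiplicities in REFEREE: E×4, F×1, R×2.
So there are 7! / (4!·2!) = 105 distinguishable arrangements.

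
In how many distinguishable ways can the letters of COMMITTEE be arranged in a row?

COMMITTEE has 9 letters with E appearing twice, M appearing twice, and T appearing twice.
Dividing 9! = 362880 by 2!·2!·2! = 8 for the repeated letters gives 45360.

45360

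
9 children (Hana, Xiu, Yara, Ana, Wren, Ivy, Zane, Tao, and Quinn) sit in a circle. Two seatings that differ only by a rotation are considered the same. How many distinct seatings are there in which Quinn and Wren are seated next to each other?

Glue Quinn and Wren into a block (2 internal orders). Seating 8 units around a circle gives (7)! arrangements.
So 2 × (7)! = 2 × 5040 = 10080.

10080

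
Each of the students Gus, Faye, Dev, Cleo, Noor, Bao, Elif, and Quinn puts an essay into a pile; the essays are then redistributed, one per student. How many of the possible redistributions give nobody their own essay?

14833

Count assignments avoiding every fixed point. For any j of the 8 students fixed to their own essay, the other 8−j can be arranged in (8−j)! ways.
By inclusion–exclusion this is Σ_{j=0}^{8} (−1)^j C(8,j)·(8−j)!.
Computing: 40320 − 40320 + 20160 − 6720 + 1680 − 336 + 56 − 8 + 1 = 14833.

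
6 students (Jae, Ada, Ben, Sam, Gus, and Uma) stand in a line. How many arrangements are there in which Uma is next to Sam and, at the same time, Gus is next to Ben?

Treat {Uma,Sam} as one block (2 orders) and {Gus,Ben} as another (2 orders).
That leaves 4 units to arrange: 2 × 2 × 4! = 4 × 24 = 96.

96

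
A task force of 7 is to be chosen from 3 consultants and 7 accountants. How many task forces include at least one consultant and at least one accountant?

119

With no constraint there are C(10,7) = 120 possible selections.
Selections missing a whole group: no consultants → C(7,7) = 1; no accountants → C(3,7) = 0.
Both groups omitted at once is impossible, so 120 − 1 = 119.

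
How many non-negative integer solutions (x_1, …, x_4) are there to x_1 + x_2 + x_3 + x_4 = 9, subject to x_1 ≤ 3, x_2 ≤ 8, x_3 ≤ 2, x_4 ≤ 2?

35

By stars and bars, unrestricted non-negative solutions to x_1+…+x_4 = 9 number C(9+3,3) = 220.
Subtract solutions that violate a single cap (substitute x_i' = x_i − (cap_i+1)): x_1 ≥ 4 gives C(8,3) = 56; x_2 ≥ 9 gives C(3,3) = 1; x_3 ≥ 3 gives C(9,3) = 84; x_4 ≥ 3 gives C(9,3) = 84. Together 225.
Add back pairs where two caps are both exceeded: 0 + 10 + 10 + 0 + 0 + 20 = 40.
By inclusion–exclusion the count is 220 − 225 + 40 = 35.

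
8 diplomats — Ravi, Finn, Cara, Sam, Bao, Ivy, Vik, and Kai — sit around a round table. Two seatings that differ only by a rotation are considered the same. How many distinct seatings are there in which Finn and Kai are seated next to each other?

1440

Treat {Finn, Kai} as one unit (2 internal orders) and seat the resulting 7 units around the table: (6)! circular arrangements.
So 2 × (6)! = 2 × 720 = 1440.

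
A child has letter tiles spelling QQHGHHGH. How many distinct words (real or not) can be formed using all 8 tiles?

QQHGHHGH has 8 letters with G appearing twice, H appearing 4 times, and Q appearing twice.
So there are 8! / (4!·2!·2!) = 420 distinguishable arrangements.

420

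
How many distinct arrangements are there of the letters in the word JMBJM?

Letter multiplicities in JMBJM: B×1, J×2, M×2.
Dividing 5! = 120 by 2!·2! = 4 for the repeated letters gives 30.

30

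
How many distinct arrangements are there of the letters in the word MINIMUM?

Letter multiplicities in MINIMUM: I×2, M×3, N×1, U×1.
So there are 7! / (3!·2!) = 420 distinguishable arrangements.

420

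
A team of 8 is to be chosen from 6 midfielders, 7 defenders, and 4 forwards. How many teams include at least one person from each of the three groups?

22813

With no constraint there are C(17,8) = 24310 possible selections.
Subtract selections that omit an entire group: no midfielders → C(11,8) = 165; no defenders → C(10,8) = 45; no forwards → C(13,8) = 1287.
Add back selections omitting two groups (i.e. drawn from a single group): C(6,8) + C(7,8) + C(4,8) = 0.
By inclusion–exclusion: 24310 − 1497 + 0 = 22813.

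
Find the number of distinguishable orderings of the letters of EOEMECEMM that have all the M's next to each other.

210

Treat the 3 copies of M as a single block. The multiset to arrange is then {MMM, C, E, E, E, E, O}, 7 items in all.
That gives (7)!/(4!) = 210 arrangements.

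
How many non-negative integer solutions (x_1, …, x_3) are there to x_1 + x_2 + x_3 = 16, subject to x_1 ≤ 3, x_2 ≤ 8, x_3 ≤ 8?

By stars and bars, unrestricted non-negative solutions to x_1+…+x_3 = 16 number C(16+2,2) = 153.
Subtract solutions that violate a single cap (substitute x_i' = x_i − (cap_i+1)): x_1 ≥ 4 gives C(14,2) = 91; x_2 ≥ 9 gives C(9,2) = 36; x_3 ≥ 9 gives C(9,2) = 36. Together 163.
Add back pairs where two caps are both exceeded: 10 + 10 + 0 = 20.
By inclusion–exclusion the count is 153 − 163 + 20 = 10.

10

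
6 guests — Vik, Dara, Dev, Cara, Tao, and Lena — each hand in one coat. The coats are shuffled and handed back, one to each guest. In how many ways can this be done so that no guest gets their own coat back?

Let Aᵢ be the assignments in which guest i gets their own coat. We want the size of the complement of A₁∪…∪A_6.
By inclusion–exclusion this is Σ_{j=0}^{6} (−1)^j C(6,j)·(6−j)!.
Computing: 720 − 720 + 360 − 120 + 30 − 6 + 1 = 265.

265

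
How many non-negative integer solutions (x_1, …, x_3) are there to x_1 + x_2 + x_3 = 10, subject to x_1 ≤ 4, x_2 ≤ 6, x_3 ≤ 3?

By stars and bars, unrestricted non-negative solutions to x_1+…+x_3 = 10 number C(10+2,2) = 66.
Subtract solutions that violate a single cap (substitute x_i' = x_i − (cap_i+1)): x_1 ≥ 5 gives C(7,2) = 21; x_2 ≥ 7 gives C(5,2) = 10; x_3 ≥ 4 gives C(8,2) = 28. Together 59.
Add back pairs where two caps are both exceeded: 0 + 3 + 0 = 3.
By inclusion–exclusion the count is 66 − 59 + 3 = 10.

10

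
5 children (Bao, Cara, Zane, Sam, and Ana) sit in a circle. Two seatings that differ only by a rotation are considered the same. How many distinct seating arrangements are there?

Seat Bao anywhere (absorbing the rotational symmetry), then permute the other 4: (4)! = 24.

24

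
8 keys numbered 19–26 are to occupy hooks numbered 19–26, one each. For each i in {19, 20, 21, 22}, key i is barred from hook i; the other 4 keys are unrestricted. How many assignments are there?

24024

Let Aᵢ (for 19 ≤ i ≤ 22) be the placements that put key i in its forbidden hook. Any j of these fix j positions, leaving (8−j)! ways to fill the rest, and there are C(4,j) ways to pick which j.
By inclusion–exclusion, the number of valid placements is Σ_{j=0}^{4} (−1)^j C(4,j)·(8−j)!.
Computing: 40320 − 20160 + 4320 − 480 + 24 = 24024.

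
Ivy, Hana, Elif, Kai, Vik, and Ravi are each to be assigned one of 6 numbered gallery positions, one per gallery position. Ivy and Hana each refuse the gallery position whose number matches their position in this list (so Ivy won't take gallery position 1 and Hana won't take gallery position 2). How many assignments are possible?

504

Let Aᵢ (for i ∈ {1, 2}) be the placements that put person i in their forbidden gallery position. Any j of these fix j positions, leaving (6−j)! ways to fill the rest, and there are C(2,j) ways to pick which j.
By inclusion–exclusion, the number of valid placements is Σ_{j=0}^{2} (−1)^j C(2,j)·(6−j)!.
Computing: 720 − 240 + 24 = 504.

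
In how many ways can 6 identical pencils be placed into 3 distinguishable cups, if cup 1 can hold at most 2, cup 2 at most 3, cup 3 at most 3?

Ignoring the caps, the number of non-negative solutions to x_1+…+x_3 = 6 is C(8,2) = 28.
Subtract solutions that violate a single cap (substitute x_i' = x_i − (cap_i+1)): x_1 ≥ 3 gives C(5,2) = 10; x_2 ≥ 4 gives C(4,2) = 6; x_3 ≥ 4 gives C(4,2) = 6. Together 22.
No two caps can be exceeded simultaneously, so the pair terms are all 0.
By inclusion–exclusion the count is 28 − 22 + 0 = 6.

6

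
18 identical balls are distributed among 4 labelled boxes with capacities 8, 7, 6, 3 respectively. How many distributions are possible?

By stars and bars, unrestricted non-negative solutions to x_1+…+x_4 = 18 number C(18+3,3) = 1330.
Subtract solutions that violate a single cap (substitute x_i' = x_i − (cap_i+1)): x_1 ≥ 9 gives C(12,3) = 220; x_2 ≥ 8 gives C(13,3) = 286; x_3 ≥ 7 gives C(14,3) = 364; x_4 ≥ 4 gives C(17,3) = 680. Together 1550.
Add back pairs where two caps are both exceeded: 4 + 10 + 56 + 20 + 84 + 120 = 294.
By inclusion–exclusion the count is 1330 − 1550 + 294 = 74.

74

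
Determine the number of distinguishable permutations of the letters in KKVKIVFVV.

KKVKIVFVV has 9 letters with K appearing 3 times and V appearing 4 times.
So there are 9! / (4!·3!) = 2520 distinguishable arrangements.

2520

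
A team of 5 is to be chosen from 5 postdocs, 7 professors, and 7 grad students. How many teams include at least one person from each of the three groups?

Unrestricted: C(19,5) = 11628 ways to pick any 5 of the 19.
Selections missing a whole group: no postdocs → C(14,5) = 2002; no professors → C(12,5) = 792; no grad students → C(12,5) = 792.
Add back selections omitting two groups (i.e. drawn from a single group): C(5,5) + C(7,5) + C(7,5) = 43.
By inclusion–exclusion: 11628 − 3586 + 43 = 8085.

8085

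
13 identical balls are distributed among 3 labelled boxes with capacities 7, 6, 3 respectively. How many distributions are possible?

10

Ignoring the caps, the number of non-negative solutions to x_1+…+x_3 = 13 is C(15,2) = 105.
Subtract solutions that violate a single cap (substitute x_i' = x_i − (cap_i+1)): x_1 ≥ 8 gives C(7,2) = 21; x_2 ≥ 7 gives C(8,2) = 28; x_3 ≥ 4 gives C(11,2) = 55. Together 104.
Add back pairs where two caps are both exceeded: 0 + 3 + 6 = 9.
By inclusion–exclusion the count is 105 − 104 + 9 = 10.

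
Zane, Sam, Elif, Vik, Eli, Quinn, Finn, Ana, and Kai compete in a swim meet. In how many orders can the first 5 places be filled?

15120

This is an ordered selection of 5 from 9: P(9,5).
That gives 9 × 8 × 7 × 6 × 5 = 15120.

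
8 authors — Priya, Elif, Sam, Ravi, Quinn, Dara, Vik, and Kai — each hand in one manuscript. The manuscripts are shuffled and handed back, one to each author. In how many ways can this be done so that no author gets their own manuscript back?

14833

Let Aᵢ be the assignments in which author i gets their own manuscript. We want the size of the complement of A₁∪…∪A_8.
By inclusion–exclusion this is Σ_{j=0}^{8} (−1)^j C(8,j)·(8−j)!.
Computing: 40320 − 40320 + 20160 − 6720 + 1680 − 336 + 56 − 8 + 1 = 14833.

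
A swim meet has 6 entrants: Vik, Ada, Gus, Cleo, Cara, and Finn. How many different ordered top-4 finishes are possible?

There are 6 choices for 1st place, 5 for 2nd, and so on down to 3 for position 4.
That gives 6 × 5 × 4 × 3 = 360.

360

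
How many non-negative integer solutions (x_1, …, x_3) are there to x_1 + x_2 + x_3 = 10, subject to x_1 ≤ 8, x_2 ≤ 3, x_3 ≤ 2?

9

By stars and bars, unrestricted non-negative solutions to x_1+…+x_3 = 10 number C(10+2,2) = 66.
Subtract solutions that violate a single cap (substitute x_i' = x_i − (cap_i+1)): x_1 ≥ 9 gives C(3,2) = 3; x_2 ≥ 4 gives C(8,2) = 28; x_3 ≥ 3 gives C(9,2) = 36. Together 67.
Add back pairs where two caps are both exceeded: 0 + 0 + 10 = 10.
By inclusion–exclusion the count is 66 − 67 + 10 = 9.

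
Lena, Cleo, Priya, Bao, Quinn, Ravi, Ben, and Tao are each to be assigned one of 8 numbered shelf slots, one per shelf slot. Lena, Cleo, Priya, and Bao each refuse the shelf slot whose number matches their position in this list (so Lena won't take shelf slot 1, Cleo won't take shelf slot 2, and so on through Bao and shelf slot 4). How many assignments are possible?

24024

Let Aᵢ (for 1 ≤ i ≤ 4) be the placements that put person i in their forbidden shelf slot. Any j of these fix j positions, leaving (8−j)! ways to fill the rest, and there are C(4,j) ways to pick which j.
By inclusion–exclusion, the number of valid placements is Σ_{j=0}^{4} (−1)^j C(4,j)·(8−j)!.
Computing: 40320 − 20160 + 4320 − 480 + 24 = 24024.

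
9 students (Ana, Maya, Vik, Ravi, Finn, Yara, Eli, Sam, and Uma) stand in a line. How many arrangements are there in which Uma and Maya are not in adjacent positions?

282240

Of the 9! = 362880 arrangements, those with Uma and Maya adjacent number 2 × 8! = 80640 (treat the pair as a block with 2 internal orders).
So 362880 − 80640 = 282240 arrangements keep them apart.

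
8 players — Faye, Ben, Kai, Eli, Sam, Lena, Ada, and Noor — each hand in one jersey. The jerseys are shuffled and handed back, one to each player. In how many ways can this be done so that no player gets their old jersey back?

14833

Let Aᵢ be the assignments in which player i gets their old jersey. We want the size of the complement of A₁∪…∪A_8.
By inclusion–exclusion this is Σ_{j=0}^{8} (−1)^j C(8,j)·(8−j)!.
Computing: 40320 − 40320 + 20160 − 6720 + 1680 − 336 + 56 − 8 + 1 = 14833.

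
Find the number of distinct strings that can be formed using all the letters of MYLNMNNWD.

Letter multiplicities in MYLNMNNWD: D×1, L×1, M×2, N×3, W×1, Y×1.
Dividing 9! = 362880 by 3!·2! = 12 for the repeated letters gives 30240.

30240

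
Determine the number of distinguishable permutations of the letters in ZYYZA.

30

ZYYZA has 5 letters with Y appearing twice and Z appearing twice.
The number of distinct arrangements is 5!/(2!·2!) = 120/4 = 30.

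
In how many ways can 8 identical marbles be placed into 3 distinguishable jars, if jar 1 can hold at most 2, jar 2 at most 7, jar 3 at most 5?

17

Ignoring the caps, the number of non-negative solutions to x_1+…+x_3 = 8 is C(10,2) = 45.
Subtract solutions that violate a single cap (substitute x_i' = x_i − (cap_i+1)): x_1 ≥ 3 gives C(7,2) = 21; x_2 ≥ 8 gives C(2,2) = 1; x_3 ≥ 6 gives C(4,2) = 6. Together 28.
No two caps can be exceeded simultaneously, so the pair terms are all 0.
By inclusion–exclusion the count is 45 − 28 + 0 = 17.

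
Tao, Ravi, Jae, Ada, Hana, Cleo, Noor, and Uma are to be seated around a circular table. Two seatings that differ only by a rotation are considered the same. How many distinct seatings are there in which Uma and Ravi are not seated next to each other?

3600

Without the restriction there are (7)! = 5040 seatings.
Seatings with Uma beside Ravi: treat them as a block with 2 internal orders, giving 2 × (6)! = 1440.
Subtracting, 5040 − 1440 = 3600.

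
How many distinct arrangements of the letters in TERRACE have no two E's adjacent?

Total arrangements of TERRACE: 7!/(2!·2!) = 1260.
If the two E's are adjacent, glue them into one block, leaving 6 items to arrange: (6)!/(2!) = 360 ways.
Subtracting, 1260 − 360 = 900 arrangements keep the E's apart.

900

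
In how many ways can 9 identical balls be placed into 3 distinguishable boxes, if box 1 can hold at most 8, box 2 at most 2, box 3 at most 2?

8

Ignoring the caps, the number of non-negative solutions to x_1+…+x_3 = 9 is C(11,2) = 55.
Subtract solutions that violate a single cap (substitute x_i' = x_i − (cap_i+1)): x_1 ≥ 9 gives C(2,2) = 1; x_2 ≥ 3 gives C(8,2) = 28; x_3 ≥ 3 gives C(8,2) = 28. Together 57.
Add back pairs where two caps are both exceeded: 0 + 0 + 10 = 10.
By inclusion–exclusion the count is 55 − 57 + 10 = 8.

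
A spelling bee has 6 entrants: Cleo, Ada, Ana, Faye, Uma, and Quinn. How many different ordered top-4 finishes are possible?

360

There are 6 choices for 1st place, 5 for 2nd, and so on down to 3 for position 4.
That gives 6 × 5 × 4 × 3 = 360.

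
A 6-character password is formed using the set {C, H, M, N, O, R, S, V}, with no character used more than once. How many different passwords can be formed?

20160

With no repetition, fill the 6 characters in order: 8 choices, then 7, down to 3.
That product is 8 × 7 × 6 × 5 × 4 × 3 = 20160.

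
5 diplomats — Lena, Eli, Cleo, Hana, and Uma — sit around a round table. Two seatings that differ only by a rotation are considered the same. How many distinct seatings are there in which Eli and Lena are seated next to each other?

Treat {Eli, Lena} as one unit (2 internal orders) and seat the resulting 4 units around the table: (3)! circular arrangements.
So 2 × (3)! = 2 × 6 = 12.

12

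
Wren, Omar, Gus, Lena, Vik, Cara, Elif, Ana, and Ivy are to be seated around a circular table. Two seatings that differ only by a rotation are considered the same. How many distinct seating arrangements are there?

40320

Fix one person's seat to break rotational symmetry; the remaining 8 people can be arranged in (8)! = 40320 ways.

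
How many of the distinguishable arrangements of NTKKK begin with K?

With the first slot taken by K, it remains to arrange the other 4 letters (NTKK).
Those 4 letters have K appearing twice, giving (4)!/(2!) = 12.

12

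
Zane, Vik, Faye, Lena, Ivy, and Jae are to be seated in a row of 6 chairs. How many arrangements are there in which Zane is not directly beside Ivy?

Of the 6! = 720 arrangements, those with Zane and Ivy adjacent number 2 × 5! = 240 (treat the pair as a block with 2 internal orders).
Complementary counting: 720 − 240 = 480.

480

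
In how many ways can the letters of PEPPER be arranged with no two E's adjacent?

40

Total arrangements of PEPPER: 6!/(3!·2!) = 60.
If the two E's are adjacent, glue them into one block, leaving 5 items to arrange: (5)!/(3!) = 20 ways.
Hence 60 − 20 = 40.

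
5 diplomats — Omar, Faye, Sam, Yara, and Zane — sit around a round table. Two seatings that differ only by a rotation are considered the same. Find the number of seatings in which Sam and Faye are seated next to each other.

Treat {Sam, Faye} as one unit (2 internal orders) and seat the resulting 4 units around the table: (3)! circular arrangements.
So 2 × (3)! = 2 × 6 = 12.

12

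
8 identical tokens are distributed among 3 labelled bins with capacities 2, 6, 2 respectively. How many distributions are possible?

By stars and bars, unrestricted non-negative solutions to x_1+…+x_3 = 8 number C(8+2,2) = 45.
Subtract solutions that violate a single cap (substitute x_i' = x_i − (cap_i+1)): x_1 ≥ 3 gives C(7,2) = 21; x_2 ≥ 7 gives C(3,2) = 3; x_3 ≥ 3 gives C(7,2) = 21. Together 45.
Add back pairs where two caps are both exceeded: 0 + 6 + 0 = 6.
By inclusion–exclusion the count is 45 − 45 + 6 = 6.

6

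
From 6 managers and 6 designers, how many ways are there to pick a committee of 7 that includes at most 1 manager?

Split by how many managers are chosen (0 through 1).
Sum: C(6,0)·C(6,7) + C(6,1)·C(6,6) = 0 + 6 = 6.

6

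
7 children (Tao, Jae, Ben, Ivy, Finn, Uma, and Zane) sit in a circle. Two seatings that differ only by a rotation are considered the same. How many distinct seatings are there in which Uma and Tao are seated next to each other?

240

Treat {Uma, Tao} as one unit (2 internal orders) and seat the resulting 6 units around the table: (5)! circular arrangements.
So 2 × (5)! = 2 × 120 = 240.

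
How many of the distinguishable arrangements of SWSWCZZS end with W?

With the last slot taken by W, it remains to arrange the other 7 letters (SSWCZZS).
Those 7 letters have S appearing 3 times and Z appearing twice, giving (7)!/(3!·2!) = 420.

420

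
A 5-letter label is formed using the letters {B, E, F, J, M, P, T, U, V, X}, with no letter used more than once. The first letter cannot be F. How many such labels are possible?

The first letter has 10−1 = 9 choices (anything except F).
The remaining 4 letters are filled from the other 9 symbols without repetition: 9 × 8 × 7 × 6 = 3024.
Total: 9 × 3024 = 27216.

27216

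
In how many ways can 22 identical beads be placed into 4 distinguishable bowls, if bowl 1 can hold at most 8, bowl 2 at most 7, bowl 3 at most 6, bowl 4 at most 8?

Without the upper bounds there are C(25,3) = 2300 ways to split 22 among 4 bowls.
Subtract solutions that violate a single cap (substitute x_i' = x_i − (cap_i+1)): x_1 ≥ 9 gives C(16,3) = 560; x_2 ≥ 8 gives C(17,3) = 680; x_3 ≥ 7 gives C(18,3) = 816; x_4 ≥ 9 gives C(16,3) = 560. Together 2616.
Add back pairs where two caps are both exceeded: 56 + 84 + 35 + 120 + 56 + 84 = 435.
By inclusion–exclusion the count is 2300 − 2616 + 435 = 119.

119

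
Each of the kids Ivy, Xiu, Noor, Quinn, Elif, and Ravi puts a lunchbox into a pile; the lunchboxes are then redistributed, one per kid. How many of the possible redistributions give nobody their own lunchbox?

This is the derangement count D_6: permutations of 6 items with no fixed point.
By inclusion–exclusion this is Σ_{j=0}^{6} (−1)^j C(6,j)·(6−j)!.
Computing: 720 − 720 + 360 − 120 + 30 − 6 + 1 = 265.

265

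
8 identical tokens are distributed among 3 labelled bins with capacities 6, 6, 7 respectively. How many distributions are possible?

38

By stars and bars, unrestricted non-negative solutions to x_1+…+x_3 = 8 number C(8+2,2) = 45.
Subtract solutions that violate a single cap (substitute x_i' = x_i − (cap_i+1)): x_1 ≥ 7 gives C(3,2) = 3; x_2 ≥ 7 gives C(3,2) = 3; x_3 ≥ 8 gives C(2,2) = 1. Together 7.
No two caps can be exceeded simultaneously, so the pair terms are all 0.
By inclusion–exclusion the count is 45 − 7 + 0 = 38.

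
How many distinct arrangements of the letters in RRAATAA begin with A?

Fix A in the first position and arrange the remaining 6 letters.
Those 6 letters have A appearing 3 times and R appearing twice, giving (6)!/(3!·2!) = 60.

60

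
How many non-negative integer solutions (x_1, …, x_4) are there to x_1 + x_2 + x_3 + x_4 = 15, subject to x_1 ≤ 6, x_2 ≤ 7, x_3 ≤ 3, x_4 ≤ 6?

Without the upper bounds there are C(18,3) = 816 ways to split 15 among 4 variables.
Subtract solutions that violate a single cap (substitute x_i' = x_i − (cap_i+1)): x_1 ≥ 7 gives C(11,3) = 165; x_2 ≥ 8 gives C(10,3) = 120; x_3 ≥ 4 gives C(14,3) = 364; x_4 ≥ 7 gives C(11,3) = 165. Together 814.
Add back pairs where two caps are both exceeded: 1 + 35 + 4 + 20 + 1 + 35 = 96.
By inclusion–exclusion the count is 816 − 814 + 96 = 98.

98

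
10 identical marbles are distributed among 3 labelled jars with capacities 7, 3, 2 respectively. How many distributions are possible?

By stars and bars, unrestricted non-negative solutions to x_1+…+x_3 = 10 number C(10+2,2) = 66.
Subtract solutions that violate a single cap (substitute x_i' = x_i − (cap_i+1)): x_1 ≥ 8 gives C(4,2) = 6; x_2 ≥ 4 gives C(8,2) = 28; x_3 ≥ 3 gives C(9,2) = 36. Together 70.
Add back pairs where two caps are both exceeded: 0 + 0 + 10 = 10.
By inclusion–exclusion the count is 66 − 70 + 10 = 6.

6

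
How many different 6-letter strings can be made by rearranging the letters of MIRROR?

120

Letter multiplicities in MIRROR: I×1, M×1, O×1, R×3.
The number of distinct arrangements is 6!/(3!) = 720/6 = 120.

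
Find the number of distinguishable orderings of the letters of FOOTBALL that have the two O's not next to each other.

7560

Total arrangements of FOOTBALL: 8!/(2!·2!) = 10080.
If the two O's are adjacent, glue them into one block, leaving 7 items to arrange: (7)!/(2!) = 2520 ways.
Subtracting, 10080 − 2520 = 7560 arrangements keep the O's apart.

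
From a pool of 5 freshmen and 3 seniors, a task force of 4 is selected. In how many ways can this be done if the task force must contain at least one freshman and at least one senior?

Unrestricted: C(8,4) = 70 ways to pick any 4 of the 8.
Selections missing a whole group: no freshmen → C(3,4) = 0; no seniors → C(5,4) = 5.
Both groups omitted at once is impossible, so 70 − 5 = 65.

65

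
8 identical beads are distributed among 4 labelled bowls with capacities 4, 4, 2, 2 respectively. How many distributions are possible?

Ignoring the caps, the number of non-negative solutions to x_1+…+x_4 = 8 is C(11,3) = 165.
Subtract solutions that violate a single cap (substitute x_i' = x_i − (cap_i+1)): x_1 ≥ 5 gives C(6,3) = 20; x_2 ≥ 5 gives C(6,3) = 20; x_3 ≥ 3 gives C(8,3) = 56; x_4 ≥ 3 gives C(8,3) = 56. Together 152.
Add back pairs where two caps are both exceeded: 0 + 1 + 1 + 1 + 1 + 10 = 14.
By inclusion–exclusion the count is 165 − 152 + 14 = 27.

27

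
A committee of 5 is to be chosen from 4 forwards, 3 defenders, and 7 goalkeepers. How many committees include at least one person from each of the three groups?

1288

With no constraint there are C(14,5) = 2002 possible selections.
Selections missing a whole group: no forwards → C(10,5) = 252; no defenders → C(11,5) = 462; no goalkeepers → C(7,5) = 21.
Add back selections omitting two groups (i.e. drawn from a single group): C(4,5) + C(3,5) + C(7,5) = 21.
By inclusion–exclusion: 2002 − 735 + 21 = 1288.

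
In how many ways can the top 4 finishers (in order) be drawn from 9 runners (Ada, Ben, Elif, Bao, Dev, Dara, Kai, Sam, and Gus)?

3024

There are 9 choices for 1st place, 8 for 2nd, and so on down to 6 for position 4.
That gives 9 × 8 × 7 × 6 = 3024.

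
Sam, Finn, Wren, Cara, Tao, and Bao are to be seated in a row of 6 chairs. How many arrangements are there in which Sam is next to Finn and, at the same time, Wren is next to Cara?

96

Treat {Sam,Finn} as one block (2 orders) and {Wren,Cara} as another (2 orders).
That leaves 4 units to arrange: 2 × 2 × 4! = 4 × 24 = 96.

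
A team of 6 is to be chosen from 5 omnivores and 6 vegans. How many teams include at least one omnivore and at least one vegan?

Total 6-person selections from all 11: C(11,6) = 462.
Subtract selections that omit an entire group: no omnivores → C(6,6) = 1; no vegans → C(5,6) = 0.
Both groups omitted at once is impossible, so 462 − 1 = 461.

461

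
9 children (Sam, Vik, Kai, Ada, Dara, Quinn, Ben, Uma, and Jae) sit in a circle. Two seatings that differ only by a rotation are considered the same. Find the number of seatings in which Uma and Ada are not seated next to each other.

30240

Without the restriction there are (8)! = 40320 seatings.
Those with Uma next to Ada: fuse the pair into one unit and seat 8 units around a circle — 2·(7)! = 10080.
Subtracting, 40320 − 10080 = 30240.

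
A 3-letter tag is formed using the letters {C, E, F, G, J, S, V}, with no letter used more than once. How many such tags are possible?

This is a permutation of 3 out of 7: P(7,3) = 7!/4!.
7 × 6 × 5 = 210.

210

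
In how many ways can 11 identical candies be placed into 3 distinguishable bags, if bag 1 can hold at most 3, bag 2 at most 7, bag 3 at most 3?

6

By stars and bars, unrestricted non-negative solutions to x_1+…+x_3 = 11 number C(11+2,2) = 78.
Subtract solutions that violate a single cap (substitute x_i' = x_i − (cap_i+1)): x_1 ≥ 4 gives C(9,2) = 36; x_2 ≥ 8 gives C(5,2) = 10; x_3 ≥ 4 gives C(9,2) = 36. Together 82.
Add back pairs where two caps are both exceeded: 0 + 10 + 0 = 10.
By inclusion–exclusion the count is 78 − 82 + 10 = 6.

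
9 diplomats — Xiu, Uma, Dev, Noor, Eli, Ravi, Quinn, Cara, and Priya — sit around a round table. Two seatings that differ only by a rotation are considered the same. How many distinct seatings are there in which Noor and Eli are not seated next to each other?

All circular seatings of 9 people number (8)! = 40320.
Seatings with Noor beside Eli: treat them as a block with 2 internal orders, giving 2 × (7)! = 10080.
Subtracting, 40320 − 10080 = 30240.

30240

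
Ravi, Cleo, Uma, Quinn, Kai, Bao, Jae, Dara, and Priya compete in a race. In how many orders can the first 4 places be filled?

3024

This is an ordered selection of 4 from 9: P(9,4).
That gives 9 × 8 × 7 × 6 = 3024.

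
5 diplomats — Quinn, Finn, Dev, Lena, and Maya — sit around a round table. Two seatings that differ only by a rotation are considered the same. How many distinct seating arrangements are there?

Around a circle, 5 distinct people have 5!/5 = (4)! = 24 rotationally distinct seatings.

24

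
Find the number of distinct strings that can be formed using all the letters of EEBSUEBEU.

3780

Letter multiplicities in EEBSUEBEU: B×2, E×4, S×1, U×2.
So there are 9! / (4!·2!·2!) = 3780 distinguishable arrangements.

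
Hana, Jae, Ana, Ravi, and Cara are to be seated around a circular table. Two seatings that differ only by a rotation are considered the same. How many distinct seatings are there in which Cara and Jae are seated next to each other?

12

Glue Cara and Jae into a block (2 internal orders). Seating 4 units around a circle gives (3)! arrangements.
So 2 × (3)! = 2 × 6 = 12.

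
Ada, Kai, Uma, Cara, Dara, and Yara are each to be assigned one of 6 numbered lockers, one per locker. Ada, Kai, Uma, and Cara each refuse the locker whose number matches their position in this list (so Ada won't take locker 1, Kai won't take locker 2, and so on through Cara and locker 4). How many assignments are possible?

362

Let Aᵢ (for 1 ≤ i ≤ 4) be the placements that put person i in their forbidden locker. Any j of these fix j positions, leaving (6−j)! ways to fill the rest, and there are C(4,j) ways to pick which j.
By inclusion–exclusion, the number of valid placements is Σ_{j=0}^{4} (−1)^j C(4,j)·(6−j)!.
Computing: 720 − 480 + 144 − 24 + 2 = 362.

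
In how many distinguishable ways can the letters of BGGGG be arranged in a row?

The 5 letters of BGGGG have repeats: G appearing 4 times.
So there are 5! / (4!) = 5 distinguishable arrangements.

5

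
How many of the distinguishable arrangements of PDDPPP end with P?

10

Fix P in the last position and arrange the remaining 5 letters.
Those 5 letters have D appearing twice and P appearing 3 times, giving (5)!/(3!·2!) = 10.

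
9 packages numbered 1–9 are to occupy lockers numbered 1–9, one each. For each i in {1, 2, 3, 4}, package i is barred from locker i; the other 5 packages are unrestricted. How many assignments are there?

Let Aᵢ (for 1 ≤ i ≤ 4) be the placements that put package i in its forbidden locker. Any j of these fix j positions, leaving (9−j)! ways to fill the rest, and there are C(4,j) ways to pick which j.
By inclusion–exclusion, the number of valid placements is Σ_{j=0}^{4} (−1)^j C(4,j)·(9−j)!.
Computing: 362880 − 161280 + 30240 − 2880 + 120 = 229080.

229080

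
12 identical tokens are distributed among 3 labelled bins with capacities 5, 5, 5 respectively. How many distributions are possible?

Without the upper bounds there are C(14,2) = 91 ways to split 12 among 3 bins.
Subtract solutions that violate a single cap (substitute x_i' = x_i − (cap_i+1)): x_1 ≥ 6 gives C(8,2) = 28; x_2 ≥ 6 gives C(8,2) = 28; x_3 ≥ 6 gives C(8,2) = 28. Together 84.
Add back pairs where two caps are both exceeded: 1 + 1 + 1 = 3.
By inclusion–exclusion the count is 91 − 84 + 3 = 10.

10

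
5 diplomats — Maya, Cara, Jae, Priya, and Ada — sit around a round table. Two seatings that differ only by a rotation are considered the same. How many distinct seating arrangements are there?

Seat Maya anywhere (absorbing the rotational symmetry), then permute the other 4: (4)! = 24.

24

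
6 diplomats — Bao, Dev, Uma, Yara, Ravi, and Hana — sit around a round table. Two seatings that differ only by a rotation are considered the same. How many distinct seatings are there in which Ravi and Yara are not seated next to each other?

72

All circular seatings of 6 people number (5)! = 120.
Those with Ravi next to Yara: fuse the pair into one unit and seat 5 units around a circle — 2·(4)! = 48.
Subtracting, 120 − 48 = 72.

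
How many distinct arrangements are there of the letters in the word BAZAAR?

120

The 6 letters of BAZAAR have repeats: A appearing 3 times.
Dividing 6! = 720 by 3! = 6 for the repeated letters gives 120.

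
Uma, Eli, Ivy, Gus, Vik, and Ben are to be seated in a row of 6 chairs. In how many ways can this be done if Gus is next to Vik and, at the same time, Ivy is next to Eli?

96

Treat {Gus,Vik} as one block (2 orders) and {Ivy,Eli} as another (2 orders).
That leaves 4 units to arrange: 2 × 2 × 4! = 4 × 24 = 96.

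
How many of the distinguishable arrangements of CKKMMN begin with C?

With the first slot taken by C, it remains to arrange the other 5 letters (KKMMN).
Those 5 letters have K appearing twice and M appearing twice, giving (5)!/(2!·2!) = 30.

30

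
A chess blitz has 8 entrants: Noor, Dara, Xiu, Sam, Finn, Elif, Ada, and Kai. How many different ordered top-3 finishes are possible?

There are 8 choices for 1st place, 7 for 2nd, and 6 for 3rd.
That gives 8 × 7 × 6 = 336.

336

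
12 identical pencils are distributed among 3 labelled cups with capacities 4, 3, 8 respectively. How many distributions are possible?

Ignoring the caps, the number of non-negative solutions to x_1+…+x_3 = 12 is C(14,2) = 91.
Subtract solutions that violate a single cap (substitute x_i' = x_i − (cap_i+1)): x_1 ≥ 5 gives C(9,2) = 36; x_2 ≥ 4 gives C(10,2) = 45; x_3 ≥ 9 gives C(5,2) = 10. Together 91.
Add back pairs where two caps are both exceeded: 10 + 0 + 0 = 10.
By inclusion–exclusion the count is 91 − 91 + 10 = 10.

10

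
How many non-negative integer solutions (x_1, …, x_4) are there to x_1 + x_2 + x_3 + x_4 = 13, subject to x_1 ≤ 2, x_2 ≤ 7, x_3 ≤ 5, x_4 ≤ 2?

18

Without the upper bounds there are C(16,3) = 560 ways to split 13 among 4 variables.
Subtract solutions that violate a single cap (substitute x_i' = x_i − (cap_i+1)): x_1 ≥ 3 gives C(13,3) = 286; x_2 ≥ 8 gives C(8,3) = 56; x_3 ≥ 6 gives C(10,3) = 120; x_4 ≥ 3 gives C(13,3) = 286. Together 748.
Add back pairs where two caps are both exceeded: 10 + 35 + 120 + 0 + 10 + 35 = 210.
Subtract triples: 0 + 0 + 4 + 0 = 4.
By inclusion–exclusion the count is 560 − 748 + 210 − 4 = 18.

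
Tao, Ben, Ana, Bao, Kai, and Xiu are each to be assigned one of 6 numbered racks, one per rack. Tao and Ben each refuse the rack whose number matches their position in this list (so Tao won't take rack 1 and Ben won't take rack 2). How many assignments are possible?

Let Aᵢ (for i ∈ {1, 2}) be the placements that put person i in their forbidden rack. Any j of these fix j positions, leaving (6−j)! ways to fill the rest, and there are C(2,j) ways to pick which j.
By inclusion–exclusion, the number of valid placements is Σ_{j=0}^{2} (−1)^j C(2,j)·(6−j)!.
Computing: 720 − 240 + 24 = 504.

504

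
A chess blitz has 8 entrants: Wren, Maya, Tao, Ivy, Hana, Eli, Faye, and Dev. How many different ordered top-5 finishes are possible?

6720

There are 8 choices for 1st place, 7 for 2nd, and so on down to 4 for position 5.
That gives 8 × 7 × 6 × 5 × 4 = 6720.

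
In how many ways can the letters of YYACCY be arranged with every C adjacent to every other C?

Treat the 2 copies of C as a single block. The multiset to arrange is then {CC, A, Y, Y, Y}, 5 items in all.
That gives (5)!/(3!) = 20 arrangements.

20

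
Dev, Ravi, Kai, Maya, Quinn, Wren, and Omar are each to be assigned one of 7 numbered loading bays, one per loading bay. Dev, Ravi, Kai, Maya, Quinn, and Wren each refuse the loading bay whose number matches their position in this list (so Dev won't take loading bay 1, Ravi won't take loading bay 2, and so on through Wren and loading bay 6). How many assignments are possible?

Let Aᵢ (for 1 ≤ i ≤ 6) be the placements that put person i in their forbidden loading bay. Any j of these fix j positions, leaving (7−j)! ways to fill the rest, and there are C(6,j) ways to pick which j.
By inclusion–exclusion, the number of valid placements is Σ_{j=0}^{6} (−1)^j C(6,j)·(7−j)!.
Computing: 5040 − 4320 + 1800 − 480 + 90 − 12 + 1 = 2119.

2119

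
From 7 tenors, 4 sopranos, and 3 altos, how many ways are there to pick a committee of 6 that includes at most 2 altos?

Split by how many altos are chosen (0 through 2).
Sum: C(3,0)·C(11,6) + C(3,1)·C(11,5) + C(3,2)·C(11,4) = 462 + 1386 + 990 = 2838.

2838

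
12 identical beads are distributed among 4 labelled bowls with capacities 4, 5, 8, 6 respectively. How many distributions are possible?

180

Ignoring the caps, the number of non-negative solutions to x_1+…+x_4 = 12 is C(15,3) = 455.
Subtract solutions that violate a single cap (substitute x_i' = x_i − (cap_i+1)): x_1 ≥ 5 gives C(10,3) = 120; x_2 ≥ 6 gives C(9,3) = 84; x_3 ≥ 9 gives C(6,3) = 20; x_4 ≥ 7 gives C(8,3) = 56. Together 280.
Add back pairs where two caps are both exceeded: 4 + 0 + 1 + 0 + 0 + 0 = 5.
By inclusion–exclusion the count is 455 − 280 + 5 = 180.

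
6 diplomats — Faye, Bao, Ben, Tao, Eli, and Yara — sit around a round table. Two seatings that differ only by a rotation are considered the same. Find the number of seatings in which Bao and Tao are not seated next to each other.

Without the restriction there are (5)! = 120 seatings.
Seatings with Bao beside Tao: treat them as a block with 2 internal orders, giving 2 × (4)! = 48.
Subtracting, 120 − 48 = 72.

72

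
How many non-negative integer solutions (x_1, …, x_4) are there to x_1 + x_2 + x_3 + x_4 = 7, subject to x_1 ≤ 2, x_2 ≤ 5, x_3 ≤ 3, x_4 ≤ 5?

Without the upper bounds there are C(10,3) = 120 ways to split 7 among 4 variables.
Subtract solutions that violate a single cap (substitute x_i' = x_i − (cap_i+1)): x_1 ≥ 3 gives C(7,3) = 35; x_2 ≥ 6 gives C(4,3) = 4; x_3 ≥ 4 gives C(6,3) = 20; x_4 ≥ 6 gives C(4,3) = 4. Together 63.
Add back pairs where two caps are both exceeded: 0 + 1 + 0 + 0 + 0 + 0 = 1.
By inclusion–exclusion the count is 120 − 63 + 1 = 58.

58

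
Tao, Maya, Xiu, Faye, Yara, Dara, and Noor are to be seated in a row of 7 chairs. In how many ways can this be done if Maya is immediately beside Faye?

Place the 5 others and the Maya-Faye pair as 6 objects in a line; the pair has 2 internal arrangements.
That gives 2 × 6! = 2 × 720 = 1440.

1440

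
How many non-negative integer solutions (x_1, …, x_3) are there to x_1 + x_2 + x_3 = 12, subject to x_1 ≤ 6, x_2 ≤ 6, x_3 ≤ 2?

Without the upper bounds there are C(14,2) = 91 ways to split 12 among 3 variables.
Subtract solutions that violate a single cap (substitute x_i' = x_i − (cap_i+1)): x_1 ≥ 7 gives C(7,2) = 21; x_2 ≥ 7 gives C(7,2) = 21; x_3 ≥ 3 gives C(11,2) = 55. Together 97.
Add back pairs where two caps are both exceeded: 0 + 6 + 6 = 12.
By inclusion–exclusion the count is 91 − 97 + 12 = 6.

6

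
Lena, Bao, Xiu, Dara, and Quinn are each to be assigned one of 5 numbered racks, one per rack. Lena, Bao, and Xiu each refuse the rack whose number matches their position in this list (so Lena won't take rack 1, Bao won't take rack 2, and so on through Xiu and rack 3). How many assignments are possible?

Let Aᵢ (for i ∈ {1, 2, 3}) be the placements that put person i in their forbidden rack. Any j of these fix j positions, leaving (5−j)! ways to fill the rest, and there are C(3,j) ways to pick which j.
By inclusion–exclusion, the number of valid placements is Σ_{j=0}^{3} (−1)^j C(3,j)·(5−j)!.
Computing: 120 − 72 + 18 − 2 = 64.

64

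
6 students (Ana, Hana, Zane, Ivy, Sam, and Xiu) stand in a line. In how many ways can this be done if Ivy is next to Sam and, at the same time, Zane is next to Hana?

96

Treat {Ivy,Sam} as one block (2 orders) and {Zane,Hana} as another (2 orders).
That leaves 4 units to arrange: 2 × 2 × 4! = 4 × 24 = 96.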